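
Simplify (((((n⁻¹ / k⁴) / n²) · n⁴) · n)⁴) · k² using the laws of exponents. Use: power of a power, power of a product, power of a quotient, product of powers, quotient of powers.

(((((n⁻¹ / k⁴) / n²) · n⁴) · n)⁴) · k²
= (((((n⁻¹ / k⁴) / n²) · n⁴)⁴) · (n⁴)) · k²    [power of a product]
= (((((n⁻¹ / k⁴) / n²)⁴) · ((n⁴)⁴)) · (n⁴)) · k²    [power of a product]
= (((((n⁻¹ / k⁴)⁴) / ((n²)⁴)) · ((n⁴)⁴)) · (n⁴)) · k²    [power of a quotient]
= ((((((n⁻¹)⁴) / ((k⁴)⁴)) / ((n²)⁴)) · ((n⁴)⁴)) · (n⁴)) · k²    [power of a quotient]
= ((((n⁻⁴ / ((k⁴)⁴)) / ((n²)⁴)) · ((n⁴)⁴)) · (n⁴)) · k²    [power of a power]
= ((((n⁻⁴ / k¹⁶) / ((n²)⁴)) · ((n⁴)⁴)) · (n⁴)) · k²    [power of a power]
= ((((n⁻⁴ / k¹⁶) / n⁸) · ((n⁴)⁴)) · (n⁴)) · k²    [power of a power]
= ((((n⁻⁴ / k¹⁶) / n⁸) · n¹⁶) · (n⁴)) · k²    [power of a power]
= k⁻¹⁴n⁸    [quotient of powers; product of powers]

k⁻¹⁴n⁸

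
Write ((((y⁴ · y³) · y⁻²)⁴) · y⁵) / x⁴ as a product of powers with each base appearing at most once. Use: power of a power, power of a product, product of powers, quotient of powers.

((((y⁴ · y³) · y⁻²)⁴) · y⁵) / x⁴
= ((((y⁴ · y³)⁴) · ((y⁻²)⁴)) · y⁵) / x⁴    [power of a product]
= (((((y⁴)⁴) · ((y³)⁴)) · ((y⁻²)⁴)) · y⁵) / x⁴    [power of a product]
= (((y¹⁶ · ((y³)⁴)) · ((y⁻²)⁴)) · y⁵) / x⁴    [power of a power]
= (((y¹⁶ · y¹²) · ((y⁻²)⁴)) · y⁵) / x⁴    [power of a power]
= ((y²⁸ · ((y⁻²)⁴)) · y⁵) / x⁴    [product of powers]
= ((y²⁸ · y⁻⁸) · y⁵) / x⁴    [power of a power]
= (y²⁰ · y⁵) / x⁴    [product of powers]
= y²⁵ / x⁴    [product of powers]
= x⁻⁴y²⁵    [quotient of powers]

x⁻⁴y²⁵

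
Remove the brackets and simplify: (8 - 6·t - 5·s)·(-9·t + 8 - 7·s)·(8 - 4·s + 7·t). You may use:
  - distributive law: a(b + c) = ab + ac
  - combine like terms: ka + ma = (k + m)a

(8 - 6·t - 5·s)·(-9·t + 8 - 7·s)·(8 - 4·s + 7·t)
= (-72·t + 64 - 56·s + 54·t² - 48·t + 42·s·t + 45·s·t - 40·s + 35·s²)·(8 - 4·s + 7·t)    [distributive law]
= (-120·t + 64 - 96·s + 54·t² + 87·s·t + 35·s²)·(8 - 4·s + 7·t)    [combine like terms]
= -960·t + 480·s·t - 840·t² + 512 - 256·s + 448·t - 768·s + 384·s² - 672·s·t + 432·t² - 216·s·t² + 378·t³ + 696·s·t - 348·s²·t + 609·s·t² + 280·s² - 140·s³ + 245·s²·t    [distributive law]
= -512·t + 504·s·t - 408·t² + 512 - 1024·s + 664·s² + 393·s·t² + 378·t³ - 103·s²·t - 140·s³    [combine like terms]

-512·t + 504·s·t - 408·t² + 512 - 1024·s + 664·s² + 393·s·t² + 378·t³ - 103·s²·t - 140·s³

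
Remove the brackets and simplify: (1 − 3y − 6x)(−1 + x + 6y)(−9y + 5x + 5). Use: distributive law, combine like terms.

(1 − 3y − 6x)(−1 + x + 6y)(−9y + 5x + 5)
= (−1 + x + 6y + 3y − 3xy − 18y^2 + 6x − 6x^2 − 36xy)(−9y + 5x + 5)    [distributive law]
= (−1 + 7x + 9y − 39xy − 18y^2 − 6x^2)(−9y + 5x + 5)    [combine like terms]
= 9y − 5x − 5 − 63xy + 35x^2 + 35x − 81y^2 + 45xy + 45y + 351xy^2 − 195x^2y − 195xy + 162y^3 − 90xy^2 − 90y^2 + 54x^2y − 30x^3 − 30x^2    [distributive law]
= 54y + 30x − 5 − 213xy + 5x^2 − 171y^2 + 261xy^2 − 141x^2y + 162y^3 − 30x^3    [combine like terms]

54y + 30x − 5 − 213xy + 5x^2 − 171y^2 + 261xy^2 − 141x^2y + 162y^3 − 30x^3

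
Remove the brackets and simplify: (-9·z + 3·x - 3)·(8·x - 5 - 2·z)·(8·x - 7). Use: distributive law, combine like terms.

(-9·z + 3·x - 3)·(8·x - 5 - 2·z)·(8·x - 7)
= (-72·x·z + 45·z + 18·z² + 24·x² - 15·x - 6·x·z - 24·x + 15 + 6·z)·(8·x - 7)    [distributive law]
= (-78·x·z + 51·z + 18·z² + 24·x² - 39·x + 15)·(8·x - 7)    [combine like terms]
= -624·x²·z + 546·x·z + 408·x·z - 357·z + 144·x·z² - 126·z² + 192·x³ - 168·x² - 312·x² + 273·x + 120·x - 105    [distributive law]
= -624·x²·z + 954·x·z - 357·z + 144·x·z² - 126·z² + 192·x³ - 480·x² + 393·x - 105    [combine like terms]

-624·x²·z + 954·x·z - 357·z + 144·x·z² - 126·z² + 192·x³ - 480·x² + 393·x - 105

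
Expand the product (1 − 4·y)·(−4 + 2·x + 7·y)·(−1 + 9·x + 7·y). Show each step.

4 − 38·x − 51·y + 18·x² + 229·x·y + 189·y² − 72·x²·y − 308·x·y² − 196·y³

(1 − 4·y)·(−4 + 2·x + 7·y)·(−1 + 9·x + 7·y)
= (−4 + 2·x + 7·y + 16·y − 8·x·y − 28·y²)·(−1 + 9·x + 7·y)    [distributive law]
= (−4 + 2·x + 23·y − 8·x·y − 28·y²)·(−1 + 9·x + 7·y)    [combine like terms]
= 4 − 36·x − 28·y − 2·x + 18·x² + 14·x·y − 23·y + 207·x·y + 161·y² + 8·x·y − 72·x²·y − 56·x·y² + 28·y² − 252·x·y² − 196·y³    [distributive law]
= 4 − 38·x − 51·y + 18·x² + 229·x·y + 189·y² − 72·x²·y − 308·x·y² − 196·y³    [combine like terms]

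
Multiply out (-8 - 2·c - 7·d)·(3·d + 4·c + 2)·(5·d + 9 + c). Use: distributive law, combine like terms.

-379·d² - 422·d - 524·c·d - 340·c - 108·c² - 144 - 191·c·d² - 74·c²·d - 8·c³ - 105·d³

(-8 - 2·c - 7·d)·(3·d + 4·c + 2)·(5·d + 9 + c)
= (-24·d - 32·c - 16 - 6·c·d - 8·c² - 4·c - 21·d² - 28·c·d - 14·d)·(5·d + 9 + c)    [distributive law]
= (-38·d - 36·c - 16 - 34·c·d - 8·c² - 21·d²)·(5·d + 9 + c)    [combine like terms]
= -190·d² - 342·d - 38·c·d - 180·c·d - 324·c - 36·c² - 80·d - 144 - 16·c - 170·c·d² - 306·c·d - 34·c²·d - 40·c²·d - 72·c² - 8·c³ - 105·d³ - 189·d² - 21·c·d²    [distributive law]
= -379·d² - 422·d - 524·c·d - 340·c - 108·c² - 144 - 191·c·d² - 74·c²·d - 8·c³ - 105·d³    [combine like terms]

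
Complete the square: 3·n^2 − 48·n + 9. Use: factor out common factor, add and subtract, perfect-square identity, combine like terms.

3·n^2 − 48·n + 9
= 3(n^2 − 16·n) + 9    [factor out 3 from the n-terms]
= 3(n^2 − 16·n + 64 − 64) + 9    [add and subtract 64 inside the bracket]
= 3(n − 8)^2 − 192 + 9    [perfect-square identity]
= 3(n − 8)^2 − 183    [combine constants]

3(n − 8)^2 − 183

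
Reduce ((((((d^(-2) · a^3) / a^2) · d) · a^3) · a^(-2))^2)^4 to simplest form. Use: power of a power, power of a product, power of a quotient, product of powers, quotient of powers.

((((((d^(-2) · a^3) / a^2) · d) · a^3) · a^(-2))^2)^4
= (((((d^(-2) · a^3) / a^2) · d) · a^3) · a^(-2))^8    [power of a power]
= (((((d^(-2) · a^3) / a^2) · d) · a^3)^8) · ((a^(-2))^8)    [power of a product]
= (((((d^(-2) · a^3) / a^2) · d)^8) · ((a^3)^8)) · ((a^(-2))^8)    [power of a product]
= (((((d^(-2) · a^3) / a^2)^8) · (d^8)) · ((a^3)^8)) · ((a^(-2))^8)    [power of a product]
= (((((d^(-2) · a^3)^8) / ((a^2)^8)) · (d^8)) · ((a^3)^8)) · ((a^(-2))^8)    [power of a quotient]
= ((((((d^(-2))^8) · ((a^3)^8)) / ((a^2)^8)) · (d^8)) · ((a^3)^8)) · ((a^(-2))^8)    [power of a product]
= ((((d^(-16) · ((a^3)^8)) / ((a^2)^8)) · (d^8)) · ((a^3)^8)) · ((a^(-2))^8)    [power of a power]
= ((((d^(-16) · a^24) / ((a^2)^8)) · (d^8)) · ((a^3)^8)) · ((a^(-2))^8)    [power of a power]
= ((((d^(-16) · a^24) / a^16) · (d^8)) · ((a^3)^8)) · ((a^(-2))^8)    [power of a power]
= ((((d^(-16) · a^24) / a^16) · d^8) · a^24) · ((a^(-2))^8)    [power of a power]
= ((((d^(-16) · a^24) / a^16) · d^8) · a^24) · a^(-16)    [power of a power]
= a^16d^(-8)    [quotient of powers; product of powers]

a^16d^(-8)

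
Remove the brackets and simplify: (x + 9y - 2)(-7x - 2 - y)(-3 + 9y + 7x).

105x^2 - 511x^2y - 49x^3 - 8x + 188xy - 639xy^2 + 84y - 117y^2 - 81y^3 - 12

(x + 9y - 2)(-7x - 2 - y)(-3 + 9y + 7x)
= (-7x^2 - 2x - xy - 63xy - 18y - 9y^2 + 14x + 4 + 2y)(-3 + 9y + 7x)    [distributive law]
= (-7x^2 + 12x - 64xy - 16y - 9y^2 + 4)(-3 + 9y + 7x)    [combine like terms]
= 21x^2 - 63x^2y - 49x^3 - 36x + 108xy + 84x^2 + 192xy - 576xy^2 - 448x^2y + 48y - 144y^2 - 112xy + 27y^2 - 81y^3 - 63xy^2 - 12 + 36y + 28x    [distributive law]
= 105x^2 - 511x^2y - 49x^3 - 8x + 188xy - 639xy^2 + 84y - 117y^2 - 81y^3 - 12    [combine like terms]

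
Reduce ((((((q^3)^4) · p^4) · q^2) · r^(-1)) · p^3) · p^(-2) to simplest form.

p^5q^14r^(-1)

((((((q^3)^4) · p^4) · q^2) · r^(-1)) · p^3) · p^(-2)
= ((((q^12 · p^4) · q^2) · r^(-1)) · p^3) · p^(-2)    [power of a power]
= p^5q^14r^(-1)    [product of powers]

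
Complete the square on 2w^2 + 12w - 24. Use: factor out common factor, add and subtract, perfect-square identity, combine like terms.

2w^2 + 12w - 24
= 2(w^2 + 6w) - 24    [factor out 2 from the w-terms]
= 2(w^2 + 6w + 9 - 9) - 24    [add and subtract 9 inside the bracket]
= 2(w + 3)^2 - 18 - 24    [perfect-square identity]
= 2(w + 3)^2 - 42    [combine constants]

2(w + 3)^2 - 42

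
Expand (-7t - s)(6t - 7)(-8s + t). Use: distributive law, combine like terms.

330st² - 42t³ - 385st + 49t² + 48s²t - 56s²

(-7t - s)(6t - 7)(-8s + t)
= (-42t² + 49t - 6st + 7s)(-8s + t)    [distributive law]
= 336st² - 42t³ - 392st + 49t² + 48s²t - 6st² - 56s² + 7st    [distributive law]
= 330st² - 42t³ - 385st + 49t² + 48s²t - 56s²    [combine like terms]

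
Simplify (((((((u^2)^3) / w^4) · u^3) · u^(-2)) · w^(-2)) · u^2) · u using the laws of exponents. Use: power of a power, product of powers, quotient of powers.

u^10w^(-6)

(((((((u^2)^3) / w^4) · u^3) · u^(-2)) · w^(-2)) · u^2) · u
= (((((u^6 / w^4) · u^3) · u^(-2)) · w^(-2)) · u^2) · u    [power of a power]
= u^10w^(-6)    [quotient of powers; product of powers]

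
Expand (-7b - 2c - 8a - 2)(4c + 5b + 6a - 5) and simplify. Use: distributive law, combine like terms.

(-7b - 2c - 8a - 2)(4c + 5b + 6a - 5)
= -28bc - 35b^2 - 42ab + 35b - 8c^2 - 10bc - 12ac + 10c - 32ac - 40ab - 48a^2 + 40a - 8c - 10b - 12a + 10    [distributive law]
= -38bc - 35b^2 - 82ab + 25b - 8c^2 - 44ac + 2c - 48a^2 + 28a + 10    [combine like terms]

-38bc - 35b^2 - 82ab + 25b - 8c^2 - 44ac + 2c - 48a^2 + 28a + 10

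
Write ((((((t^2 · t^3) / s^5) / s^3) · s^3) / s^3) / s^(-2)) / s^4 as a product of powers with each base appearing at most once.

s^(-10)t^5

((((((t^2 · t^3) / s^5) / s^3) · s^3) / s^3) / s^(-2)) / s^4
= (((((t^5 / s^5) / s^3) · s^3) / s^3) / s^(-2)) / s^4    [product of powers]
= s^(-10)t^5    [quotient of powers; product of powers]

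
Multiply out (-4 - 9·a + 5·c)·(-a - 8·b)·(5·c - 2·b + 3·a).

(-4 - 9·a + 5·c)·(-a - 8·b)·(5·c - 2·b + 3·a)
= (4·a + 32·b + 9·a^2 + 72·a·b - 5·a·c - 40·b·c)·(5·c - 2·b + 3·a)    [distributive law]
= 20·a·c - 8·a·b + 12·a^2 + 160·b·c - 64·b^2 + 96·a·b + 45·a^2·c - 18·a^2·b + 27·a^3 + 360·a·b·c - 144·a·b^2 + 216·a^2·b - 25·a·c^2 + 10·a·b·c - 15·a^2·c - 200·b·c^2 + 80·b^2·c - 120·a·b·c    [distributive law]
= 20·a·c + 88·a·b + 12·a^2 + 160·b·c - 64·b^2 + 30·a^2·c + 198·a^2·b + 27·a^3 + 250·a·b·c - 144·a·b^2 - 25·a·c^2 - 200·b·c^2 + 80·b^2·c    [combine like terms]

20·a·c + 88·a·b + 12·a^2 + 160·b·c - 64·b^2 + 30·a^2·c + 198·a^2·b + 27·a^3 + 250·a·b·c - 144·a·b^2 - 25·a·c^2 - 200·b·c^2 + 80·b^2·c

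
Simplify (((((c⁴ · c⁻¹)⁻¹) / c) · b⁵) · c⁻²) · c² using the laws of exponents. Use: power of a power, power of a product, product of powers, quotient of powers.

b⁵c⁻⁴

(((((c⁴ · c⁻¹)⁻¹) / c) · b⁵) · c⁻²) · c²
= ((((((c⁴)⁻¹) · ((c⁻¹)⁻¹)) / c) · b⁵) · c⁻²) · c²    [power of a product]
= ((((c⁻⁴ · ((c⁻¹)⁻¹)) / c) · b⁵) · c⁻²) · c²    [power of a power]
= ((((c⁻⁴ · c) / c) · b⁵) · c⁻²) · c²    [power of a power]
= (((c⁻³ / c) · b⁵) · c⁻²) · c²    [product of powers]
= ((c⁻⁴ · b⁵) · c⁻²) · c²    [quotient of powers]
= b⁵c⁻⁴    [product of powers]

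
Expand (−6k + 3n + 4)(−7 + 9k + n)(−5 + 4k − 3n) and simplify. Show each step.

−502k + 582k^2 − 407kn − 216k^3 + 246k^2n − 51kn^2 + 169n + 36n^2 − 9n^3 + 140

(−6k + 3n + 4)(−7 + 9k + n)(−5 + 4k − 3n)
= (42k − 54k^2 − 6kn − 21n + 27kn + 3n^2 − 28 + 36k + 4n)(−5 + 4k − 3n)    [distributive law]
= (78k − 54k^2 + 21kn − 17n + 3n^2 − 28)(−5 + 4k − 3n)    [combine like terms]
= −390k + 312k^2 − 234kn + 270k^2 − 216k^3 + 162k^2n − 105kn + 84k^2n − 63kn^2 + 85n − 68kn + 51n^2 − 15n^2 + 12kn^2 − 9n^3 + 140 − 112k + 84n    [distributive law]
= −502k + 582k^2 − 407kn − 216k^3 + 246k^2n − 51kn^2 + 169n + 36n^2 − 9n^3 + 140    [combine like terms]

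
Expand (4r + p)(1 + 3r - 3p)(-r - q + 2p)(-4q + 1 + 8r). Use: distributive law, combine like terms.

-28qr^2 - 4r^2 - 44r^3 + 16q^2r - 4qr - 27pqr + 7pr + 89pr^2 - 48qr^3 - 96r^4 + 48q^2r^2 - 60pqr^2 + 264pr^3 - 36pq^2r + 84p^2qr + p^2r - 120p^2r^2 + 4pq^2 - pq - 5p^2q + 2p^2 - 12p^2q^2 + 24p^3q - 6p^3 - 48p^3r

(4r + p)(1 + 3r - 3p)(-r - q + 2p)(-4q + 1 + 8r)
= (4r + 12r^2 - 12pr + p + 3pr - 3p^2)(-r - q + 2p)(-4q + 1 + 8r)    [distributive law]
= (4r + 12r^2 - 9pr + p - 3p^2)(-r - q + 2p)(-4q + 1 + 8r)    [combine like terms]
= (-4r^2 - 4qr + 8pr - 12r^3 - 12qr^2 + 24pr^2 + 9pr^2 + 9pqr - 18p^2r - pr - pq + 2p^2 + 3p^2r + 3p^2q - 6p^3)(-4q + 1 + 8r)    [distributive law]
= (-4r^2 - 4qr + 7pr - 12r^3 - 12qr^2 + 33pr^2 + 9pqr - 15p^2r - pq + 2p^2 + 3p^2q - 6p^3)(-4q + 1 + 8r)    [combine like terms]
= 16qr^2 - 4r^2 - 32r^3 + 16q^2r - 4qr - 32qr^2 - 28pqr + 7pr + 56pr^2 + 48qr^3 - 12r^3 - 96r^4 + 48q^2r^2 - 12qr^2 - 96qr^3 - 132pqr^2 + 33pr^2 + 264pr^3 - 36pq^2r + 9pqr + 72pqr^2 + 60p^2qr - 15p^2r - 120p^2r^2 + 4pq^2 - pq - 8pqr - 8p^2q + 2p^2 + 16p^2r - 12p^2q^2 + 3p^2q + 24p^2qr + 24p^3q - 6p^3 - 48p^3r    [distributive law]
= -28qr^2 - 4r^2 - 44r^3 + 16q^2r - 4qr - 27pqr + 7pr + 89pr^2 - 48qr^3 - 96r^4 + 48q^2r^2 - 60pqr^2 + 264pr^3 - 36pq^2r + 84p^2qr + p^2r - 120p^2r^2 + 4pq^2 - pq - 5p^2q + 2p^2 - 12p^2q^2 + 24p^3q - 6p^3 - 48p^3r    [combine like terms]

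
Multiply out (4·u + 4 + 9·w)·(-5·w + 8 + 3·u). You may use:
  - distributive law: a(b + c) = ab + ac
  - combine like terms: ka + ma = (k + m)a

7·u·w + 44·u + 12·u² + 52·w + 32 - 45·w²

(4·u + 4 + 9·w)·(-5·w + 8 + 3·u)
= -20·u·w + 32·u + 12·u² - 20·w + 32 + 12·u - 45·w² + 72·w + 27·u·w    [distributive law]
= 7·u·w + 44·u + 12·u² + 52·w + 32 - 45·w²    [combine like terms]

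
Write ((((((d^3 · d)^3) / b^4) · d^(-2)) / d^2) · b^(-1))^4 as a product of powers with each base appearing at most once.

((((((d^3 · d)^3) / b^4) · d^(-2)) / d^2) · b^(-1))^4
= ((((((d^3 · d)^3) / b^4) · d^(-2)) / d^2)^4) · ((b^(-1))^4)    [power of a product]
= ((((((d^3 · d)^3) / b^4) · d^(-2))^4) / ((d^2)^4)) · ((b^(-1))^4)    [power of a quotient]
= ((((((d^3 · d)^3) / b^4)^4) · ((d^(-2))^4)) / ((d^2)^4)) · ((b^(-1))^4)    [power of a product]
= ((((((d^3 · d)^3)^4) / ((b^4)^4)) · ((d^(-2))^4)) / ((d^2)^4)) · ((b^(-1))^4)    [power of a quotient]
= (((((d^3 · d)^12) / ((b^4)^4)) · ((d^(-2))^4)) / ((d^2)^4)) · ((b^(-1))^4)    [power of a power]
= ((((((d^3)^12) · (d^12)) / ((b^4)^4)) · ((d^(-2))^4)) / ((d^2)^4)) · ((b^(-1))^4)    [power of a product]
= ((((d^36 · (d^12)) / ((b^4)^4)) · ((d^(-2))^4)) / ((d^2)^4)) · ((b^(-1))^4)    [power of a power]
= (((d^48 / ((b^4)^4)) · ((d^(-2))^4)) / ((d^2)^4)) · ((b^(-1))^4)    [product of powers]
= (((d^48 / b^16) · ((d^(-2))^4)) / ((d^2)^4)) · ((b^(-1))^4)    [power of a power]
= (((d^48 / b^16) · d^(-8)) / ((d^2)^4)) · ((b^(-1))^4)    [power of a power]
= (((d^48 / b^16) · d^(-8)) / d^8) · ((b^(-1))^4)    [power of a power]
= (((d^48 / b^16) · d^(-8)) / d^8) · b^(-4)    [power of a power]
= b^(-20)·d^32    [quotient of powers; product of powers]

b^(-20)·d^32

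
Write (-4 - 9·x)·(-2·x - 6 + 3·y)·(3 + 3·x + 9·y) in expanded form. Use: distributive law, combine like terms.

(-4 - 9·x)·(-2·x - 6 + 3·y)·(3 + 3·x + 9·y)
= (8·x + 24 - 12·y + 18·x^2 + 54·x - 27·x·y)·(3 + 3·x + 9·y)    [distributive law]
= (62·x + 24 - 12·y + 18·x^2 - 27·x·y)·(3 + 3·x + 9·y)    [combine like terms]
= 186·x + 186·x^2 + 558·x·y + 72 + 72·x + 216·y - 36·y - 36·x·y - 108·y^2 + 54·x^2 + 54·x^3 + 162·x^2·y - 81·x·y - 81·x^2·y - 243·x·y^2    [distributive law]
= 258·x + 240·x^2 + 441·x·y + 72 + 180·y - 108·y^2 + 54·x^3 + 81·x^2·y - 243·x·y^2    [combine like terms]

258·x + 240·x^2 + 441·x·y + 72 + 180·y - 108·y^2 + 54·x^3 + 81·x^2·y - 243·x·y^2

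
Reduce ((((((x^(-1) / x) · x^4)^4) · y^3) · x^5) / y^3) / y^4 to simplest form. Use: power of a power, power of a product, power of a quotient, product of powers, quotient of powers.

((((((x^(-1) / x) · x^4)^4) · y^3) · x^5) / y^3) / y^4
= ((((((x^(-1) / x)^4) · ((x^4)^4)) · y^3) · x^5) / y^3) / y^4    [power of a product]
= (((((((x^(-1))^4) / (x^4)) · ((x^4)^4)) · y^3) · x^5) / y^3) / y^4    [power of a quotient]
= (((((x^(-4) / (x^4)) · ((x^4)^4)) · y^3) · x^5) / y^3) / y^4    [power of a power]
= ((((x^(-8) · ((x^4)^4)) · y^3) · x^5) / y^3) / y^4    [quotient of powers]
= ((((x^(-8) · x^16) · y^3) · x^5) / y^3) / y^4    [power of a power]
= (((x^8 · y^3) · x^5) / y^3) / y^4    [product of powers]
= x^13·y^(-4)    [quotient of powers; product of powers]

x^13·y^(-4)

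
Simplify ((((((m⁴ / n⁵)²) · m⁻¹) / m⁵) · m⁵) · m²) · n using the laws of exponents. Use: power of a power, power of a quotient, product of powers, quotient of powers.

((((((m⁴ / n⁵)²) · m⁻¹) / m⁵) · m⁵) · m²) · n
= (((((((m⁴)²) / ((n⁵)²)) · m⁻¹) / m⁵) · m⁵) · m²) · n    [power of a quotient]
= (((((m⁸ / ((n⁵)²)) · m⁻¹) / m⁵) · m⁵) · m²) · n    [power of a power]
= (((((m⁸ / n¹⁰) · m⁻¹) / m⁵) · m⁵) · m²) · n    [power of a power]
= m⁹n⁻⁹    [quotient of powers; product of powers]

m⁹n⁻⁹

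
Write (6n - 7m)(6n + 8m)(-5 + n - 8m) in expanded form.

(6n - 7m)(6n + 8m)(-5 + n - 8m)
= (36n^2 + 48mn - 42mn - 56m^2)(-5 + n - 8m)    [distributive law]
= (36n^2 + 6mn - 56m^2)(-5 + n - 8m)    [combine like terms]
= -180n^2 + 36n^3 - 288mn^2 - 30mn + 6mn^2 - 48m^2n + 280m^2 - 56m^2n + 448m^3    [distributive law]
= -180n^2 + 36n^3 - 282mn^2 - 30mn - 104m^2n + 280m^2 + 448m^3    [combine like terms]

-180n^2 + 36n^3 - 282mn^2 - 30mn - 104m^2n + 280m^2 + 448m^3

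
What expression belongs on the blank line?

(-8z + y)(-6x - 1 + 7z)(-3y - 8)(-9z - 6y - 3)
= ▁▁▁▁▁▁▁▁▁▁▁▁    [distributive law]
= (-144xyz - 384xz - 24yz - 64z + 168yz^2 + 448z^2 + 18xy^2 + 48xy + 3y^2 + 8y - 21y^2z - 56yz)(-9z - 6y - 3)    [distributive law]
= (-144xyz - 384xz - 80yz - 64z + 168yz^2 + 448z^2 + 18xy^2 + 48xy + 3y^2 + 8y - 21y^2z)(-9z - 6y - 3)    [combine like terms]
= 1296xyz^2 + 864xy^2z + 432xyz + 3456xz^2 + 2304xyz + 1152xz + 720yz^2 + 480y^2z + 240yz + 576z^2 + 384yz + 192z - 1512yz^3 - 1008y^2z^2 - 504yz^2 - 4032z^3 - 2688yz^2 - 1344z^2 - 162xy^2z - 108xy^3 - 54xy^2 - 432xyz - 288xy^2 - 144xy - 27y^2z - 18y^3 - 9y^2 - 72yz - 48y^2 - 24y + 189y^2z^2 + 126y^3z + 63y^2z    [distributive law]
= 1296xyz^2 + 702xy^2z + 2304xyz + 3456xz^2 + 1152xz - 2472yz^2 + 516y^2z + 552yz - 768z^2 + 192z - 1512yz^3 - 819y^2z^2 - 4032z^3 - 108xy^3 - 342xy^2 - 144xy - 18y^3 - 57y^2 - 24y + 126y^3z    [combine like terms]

By distributive law:

(48xz + 8z - 56z^2 - 6xy - y + 7yz)(-3y - 8)(-9z - 6y - 3)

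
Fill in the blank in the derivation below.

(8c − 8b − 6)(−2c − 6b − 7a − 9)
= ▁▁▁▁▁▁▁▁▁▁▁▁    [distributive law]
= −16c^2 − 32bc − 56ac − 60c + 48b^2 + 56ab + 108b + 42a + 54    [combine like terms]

By distributive law:

−16c^2 − 48bc − 56ac − 72c + 16bc + 48b^2 + 56ab + 72b + 12c + 36b + 42a + 54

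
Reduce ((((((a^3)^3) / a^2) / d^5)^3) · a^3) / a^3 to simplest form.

((((((a^3)^3) / a^2) / d^5)^3) · a^3) / a^3
= ((((((a^3)^3) / a^2)^3) / ((d^5)^3)) · a^3) / a^3    [power of a quotient]
= ((((((a^3)^3)^3) / ((a^2)^3)) / ((d^5)^3)) · a^3) / a^3    [power of a quotient]
= (((((a^3)^9) / ((a^2)^3)) / ((d^5)^3)) · a^3) / a^3    [power of a power]
= (((a^27 / ((a^2)^3)) / ((d^5)^3)) · a^3) / a^3    [power of a power]
= (((a^27 / a^6) / ((d^5)^3)) · a^3) / a^3    [power of a power]
= ((a^21 / ((d^5)^3)) · a^3) / a^3    [quotient of powers]
= ((a^21 / d^15) · a^3) / a^3    [power of a power]
= a^21d^(-15)    [quotient of powers; product of powers]

a^21d^(-15)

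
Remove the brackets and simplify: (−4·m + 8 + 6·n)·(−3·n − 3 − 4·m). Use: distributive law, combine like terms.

−12·m·n − 20·m + 16·m² − 42·n − 24 − 18·n²

(−4·m + 8 + 6·n)·(−3·n − 3 − 4·m)
= 12·m·n + 12·m + 16·m² − 24·n − 24 − 32·m − 18·n² − 18·n − 24·m·n    [distributive law]
= −12·m·n − 20·m + 16·m² − 42·n − 24 − 18·n²    [combine like terms]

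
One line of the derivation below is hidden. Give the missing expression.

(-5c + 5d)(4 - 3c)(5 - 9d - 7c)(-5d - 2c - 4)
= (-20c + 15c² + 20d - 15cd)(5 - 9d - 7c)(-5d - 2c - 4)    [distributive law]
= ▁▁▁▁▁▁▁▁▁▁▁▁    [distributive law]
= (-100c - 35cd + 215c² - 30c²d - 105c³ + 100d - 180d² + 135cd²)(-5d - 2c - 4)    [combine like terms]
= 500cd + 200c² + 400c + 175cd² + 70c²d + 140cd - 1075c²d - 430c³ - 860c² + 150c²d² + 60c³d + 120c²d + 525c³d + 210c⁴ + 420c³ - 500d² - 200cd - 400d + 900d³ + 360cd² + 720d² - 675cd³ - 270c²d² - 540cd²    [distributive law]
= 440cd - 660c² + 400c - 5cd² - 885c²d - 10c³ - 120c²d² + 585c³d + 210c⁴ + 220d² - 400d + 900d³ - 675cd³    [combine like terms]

After distributive law, the bracketed line is:

(-100c + 180cd + 140c² + 75c² - 135c²d - 105c³ + 100d - 180d² - 140cd - 75cd + 135cd² + 105c²d)(-5d - 2c - 4)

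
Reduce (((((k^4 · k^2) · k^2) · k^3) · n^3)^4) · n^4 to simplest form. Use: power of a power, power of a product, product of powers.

(((((k^4 · k^2) · k^2) · k^3) · n^3)^4) · n^4
= (((((k^4 · k^2) · k^2) · k^3)^4) · ((n^3)^4)) · n^4    [power of a product]
= (((((k^4 · k^2) · k^2)^4) · ((k^3)^4)) · ((n^3)^4)) · n^4    [power of a product]
= (((((k^4 · k^2)^4) · ((k^2)^4)) · ((k^3)^4)) · ((n^3)^4)) · n^4    [power of a product]
= ((((((k^4)^4) · ((k^2)^4)) · ((k^2)^4)) · ((k^3)^4)) · ((n^3)^4)) · n^4    [power of a product]
= ((((k^16 · ((k^2)^4)) · ((k^2)^4)) · ((k^3)^4)) · ((n^3)^4)) · n^4    [power of a power]
= ((((k^16 · k^8) · ((k^2)^4)) · ((k^3)^4)) · ((n^3)^4)) · n^4    [power of a power]
= (((k^24 · ((k^2)^4)) · ((k^3)^4)) · ((n^3)^4)) · n^4    [product of powers]
= (((k^24 · k^8) · ((k^3)^4)) · ((n^3)^4)) · n^4    [power of a power]
= ((k^32 · ((k^3)^4)) · ((n^3)^4)) · n^4    [product of powers]
= ((k^32 · k^12) · ((n^3)^4)) · n^4    [power of a power]
= (k^44 · ((n^3)^4)) · n^4    [product of powers]
= (k^44 · n^12) · n^4    [power of a power]
= k^44n^16    [product of powers]

k^44n^16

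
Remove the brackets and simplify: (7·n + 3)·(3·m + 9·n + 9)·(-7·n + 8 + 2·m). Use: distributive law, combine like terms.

-21·m·n^2 + 285·m·n + 42·m^2·n - 441·n^3 - 126·n^2 + 531·n + 126·m + 18·m^2 + 216

(7·n + 3)·(3·m + 9·n + 9)·(-7·n + 8 + 2·m)
= (21·m·n + 63·n^2 + 63·n + 9·m + 27·n + 27)·(-7·n + 8 + 2·m)    [distributive law]
= (21·m·n + 63·n^2 + 90·n + 9·m + 27)·(-7·n + 8 + 2·m)    [combine like terms]
= -147·m·n^2 + 168·m·n + 42·m^2·n - 441·n^3 + 504·n^2 + 126·m·n^2 - 630·n^2 + 720·n + 180·m·n - 63·m·n + 72·m + 18·m^2 - 189·n + 216 + 54·m    [distributive law]
= -21·m·n^2 + 285·m·n + 42·m^2·n - 441·n^3 - 126·n^2 + 531·n + 126·m + 18·m^2 + 216    [combine like terms]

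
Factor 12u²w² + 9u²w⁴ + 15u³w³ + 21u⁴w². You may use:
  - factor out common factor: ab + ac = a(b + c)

3u²w²(4 + 3w² + 5uw + 7u²)

12u²w² + 9u²w⁴ + 15u³w³ + 21u⁴w²
= 3(4u²w² + 3u²w⁴ + 5u³w³ + 7u⁴w²)    [factor out 3]
= 3u²w²(4 + 3w² + 5uw + 7u²)    [factor out u²w²]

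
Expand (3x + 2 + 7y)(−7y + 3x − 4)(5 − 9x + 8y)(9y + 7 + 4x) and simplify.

(3x + 2 + 7y)(−7y + 3x − 4)(5 − 9x + 8y)(9y + 7 + 4x)
= (−21xy + 9x² − 12x − 14y + 6x − 8 − 49y² + 21xy − 28y)(5 − 9x + 8y)(9y + 7 + 4x)    [distributive law]
= (9x² − 6x − 42y − 8 − 49y²)(5 − 9x + 8y)(9y + 7 + 4x)    [combine like terms]
= (45x² − 81x³ + 72x²y − 30x + 54x² − 48xy − 210y + 378xy − 336y² − 40 + 72x − 64y − 245y² + 441xy² − 392y³)(9y + 7 + 4x)    [distributive law]
= (99x² − 81x³ + 72x²y + 42x + 330xy − 274y − 581y² − 40 + 441xy² − 392y³)(9y + 7 + 4x)    [combine like terms]
= 891x²y + 693x² + 396x³ − 729x³y − 567x³ − 324x⁴ + 648x²y² + 504x²y + 288x³y + 378xy + 294x + 168x² + 2970xy² + 2310xy + 1320x²y − 2466y² − 1918y − 1096xy − 5229y³ − 4067y² − 2324xy² − 360y − 280 − 160x + 3969xy³ + 3087xy² + 1764x²y² − 3528y⁴ − 2744y³ − 1568xy³    [distributive law]
= 2715x²y + 861x² − 171x³ − 441x³y − 324x⁴ + 2412x²y² + 1592xy + 134x + 3733xy² − 6533y² − 2278y − 7973y³ − 280 + 2401xy³ − 3528y⁴    [combine like terms]

2715x²y + 861x² − 171x³ − 441x³y − 324x⁴ + 2412x²y² + 1592xy + 134x + 3733xy² − 6533y² − 2278y − 7973y³ − 280 + 2401xy³ − 3528y⁴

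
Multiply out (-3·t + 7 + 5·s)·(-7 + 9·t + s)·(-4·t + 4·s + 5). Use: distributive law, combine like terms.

(-3·t + 7 + 5·s)·(-7 + 9·t + s)·(-4·t + 4·s + 5)
= (21·t - 27·t^2 - 3·s·t - 49 + 63·t + 7·s - 35·s + 45·s·t + 5·s^2)·(-4·t + 4·s + 5)    [distributive law]
= (84·t - 27·t^2 + 42·s·t - 49 - 28·s + 5·s^2)·(-4·t + 4·s + 5)    [combine like terms]
= -336·t^2 + 336·s·t + 420·t + 108·t^3 - 108·s·t^2 - 135·t^2 - 168·s·t^2 + 168·s^2·t + 210·s·t + 196·t - 196·s - 245 + 112·s·t - 112·s^2 - 140·s - 20·s^2·t + 20·s^3 + 25·s^2    [distributive law]
= -471·t^2 + 658·s·t + 616·t + 108·t^3 - 276·s·t^2 + 148·s^2·t - 336·s - 245 - 87·s^2 + 20·s^3    [combine like terms]

-471·t^2 + 658·s·t + 616·t + 108·t^3 - 276·s·t^2 + 148·s^2·t - 336·s - 245 - 87·s^2 + 20·s^3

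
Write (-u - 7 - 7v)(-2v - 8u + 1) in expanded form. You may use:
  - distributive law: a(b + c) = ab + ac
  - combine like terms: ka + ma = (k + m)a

58uv + 8u^2 + 55u + 7v - 7 + 14v^2

(-u - 7 - 7v)(-2v - 8u + 1)
= 2uv + 8u^2 - u + 14v + 56u - 7 + 14v^2 + 56uv - 7v    [distributive law]
= 58uv + 8u^2 + 55u + 7v - 7 + 14v^2    [combine like terms]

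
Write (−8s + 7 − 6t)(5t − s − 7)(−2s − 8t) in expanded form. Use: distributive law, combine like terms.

4s^2t + 332st^2 − 16s^3 − 98s^2 − 546st − 616t^2 + 98s + 392t + 240t^3

(−8s + 7 − 6t)(5t − s − 7)(−2s − 8t)
= (−40st + 8s^2 + 56s + 35t − 7s − 49 − 30t^2 + 6st + 42t)(−2s − 8t)    [distributive law]
= (−34st + 8s^2 + 49s + 77t − 49 − 30t^2)(−2s − 8t)    [combine like terms]
= 68s^2t + 272st^2 − 16s^3 − 64s^2t − 98s^2 − 392st − 154st − 616t^2 + 98s + 392t + 60st^2 + 240t^3    [distributive law]
= 4s^2t + 332st^2 − 16s^3 − 98s^2 − 546st − 616t^2 + 98s + 392t + 240t^3    [combine like terms]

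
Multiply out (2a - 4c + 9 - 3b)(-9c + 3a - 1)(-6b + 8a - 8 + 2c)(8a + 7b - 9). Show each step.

(2a - 4c + 9 - 3b)(-9c + 3a - 1)(-6b + 8a - 8 + 2c)(8a + 7b - 9)
= (-18ac + 6a^2 - 2a + 36c^2 - 12ac + 4c - 81c + 27a - 9 + 27bc - 9ab + 3b)(-6b + 8a - 8 + 2c)(8a + 7b - 9)    [distributive law]
= (-30ac + 6a^2 + 25a + 36c^2 - 77c - 9 + 27bc - 9ab + 3b)(-6b + 8a - 8 + 2c)(8a + 7b - 9)    [combine like terms]
= (180abc - 240a^2c + 240ac - 60ac^2 - 36a^2b + 48a^3 - 48a^2 + 12a^2c - 150ab + 200a^2 - 200a + 50ac - 216bc^2 + 288ac^2 - 288c^2 + 72c^3 + 462bc - 616ac + 616c - 154c^2 + 54b - 72a + 72 - 18c - 162b^2c + 216abc - 216bc + 54bc^2 + 54ab^2 - 72a^2b + 72ab - 18abc - 18b^2 + 24ab - 24b + 6bc)(8a + 7b - 9)    [distributive law]
= (378abc - 228a^2c - 326ac + 228ac^2 - 108a^2b + 48a^3 + 152a^2 - 54ab - 272a - 162bc^2 - 442c^2 + 72c^3 + 252bc + 598c + 30b + 72 - 162b^2c + 54ab^2 - 18b^2)(8a + 7b - 9)    [combine like terms]
= 3024a^2bc + 2646ab^2c - 3402abc - 1824a^3c - 1596a^2bc + 2052a^2c - 2608a^2c - 2282abc + 2934ac + 1824a^2c^2 + 1596abc^2 - 2052ac^2 - 864a^3b - 756a^2b^2 + 972a^2b + 384a^4 + 336a^3b - 432a^3 + 1216a^3 + 1064a^2b - 1368a^2 - 432a^2b - 378ab^2 + 486ab - 2176a^2 - 1904ab + 2448a - 1296abc^2 - 1134b^2c^2 + 1458bc^2 - 3536ac^2 - 3094bc^2 + 3978c^2 + 576ac^3 + 504bc^3 - 648c^3 + 2016abc + 1764b^2c - 2268bc + 4784ac + 4186bc - 5382c + 240ab + 210b^2 - 270b + 576a + 504b - 648 - 1296ab^2c - 1134b^3c + 1458b^2c + 432a^2b^2 + 378ab^3 - 486ab^2 - 144ab^2 - 126b^3 + 162b^2    [distributive law]
= 1428a^2bc + 1350ab^2c - 3668abc - 1824a^3c - 556a^2c + 7718ac + 1824a^2c^2 + 300abc^2 - 5588ac^2 - 528a^3b - 324a^2b^2 + 1604a^2b + 384a^4 + 784a^3 - 3544a^2 - 1008ab^2 - 1178ab + 3024a - 1134b^2c^2 - 1636bc^2 + 3978c^2 + 576ac^3 + 504bc^3 - 648c^3 + 3222b^2c + 1918bc - 5382c + 372b^2 + 234b - 648 - 1134b^3c + 378ab^3 - 126b^3    [combine like terms]

1428a^2bc + 1350ab^2c - 3668abc - 1824a^3c - 556a^2c + 7718ac + 1824a^2c^2 + 300abc^2 - 5588ac^2 - 528a^3b - 324a^2b^2 + 1604a^2b + 384a^4 + 784a^3 - 3544a^2 - 1008ab^2 - 1178ab + 3024a - 1134b^2c^2 - 1636bc^2 + 3978c^2 + 576ac^3 + 504bc^3 - 648c^3 + 3222b^2c + 1918bc - 5382c + 372b^2 + 234b - 648 - 1134b^3c + 378ab^3 - 126b^3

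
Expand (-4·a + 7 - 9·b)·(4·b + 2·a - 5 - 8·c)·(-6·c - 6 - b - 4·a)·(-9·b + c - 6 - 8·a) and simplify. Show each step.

70·a·b^2·c + 5068·a·b·c^2 + 8634·a·b·c + 1792·a^2·b·c - 1114·a·b^2 + 4532·a·b + 904·a^2·b - 1890·a·b^3 - 2720·a^2·b^2 - 1440·a^3·b + 1456·a^2·c^2 + 1768·a^2·c + 672·a^3·c + 1040·a^2 + 512·a^3 - 256·a^4 - 1708·a·c^2 - 3400·a·c - 1296·a - 192·a·c^3 + 6605·b^2·c - 1246·b·c^2 - 433·b·c + 2769·b^2 + 528·b - 1503·b^3 - 1470·c^2 - 3066·c - 1260 + 336·c^3 - 1260·b^3·c + 4032·b^2·c^2 - 324·b^4 - 432·b·c^3

(-4·a + 7 - 9·b)·(4·b + 2·a - 5 - 8·c)·(-6·c - 6 - b - 4·a)·(-9·b + c - 6 - 8·a)
= (-16·a·b - 8·a^2 + 20·a + 32·a·c + 28·b + 14·a - 35 - 56·c - 36·b^2 - 18·a·b + 45·b + 72·b·c)·(-6·c - 6 - b - 4·a)·(-9·b + c - 6 - 8·a)    [distributive law]
= (-34·a·b - 8·a^2 + 34·a + 32·a·c + 73·b - 35 - 56·c - 36·b^2 + 72·b·c)·(-6·c - 6 - b - 4·a)·(-9·b + c - 6 - 8·a)    [combine like terms]
= (204·a·b·c + 204·a·b + 34·a·b^2 + 136·a^2·b + 48·a^2·c + 48·a^2 + 8·a^2·b + 32·a^3 - 204·a·c - 204·a - 34·a·b - 136·a^2 - 192·a·c^2 - 192·a·c - 32·a·b·c - 128·a^2·c - 438·b·c - 438·b - 73·b^2 - 292·a·b + 210·c + 210 + 35·b + 140·a + 336·c^2 + 336·c + 56·b·c + 224·a·c + 216·b^2·c + 216·b^2 + 36·b^3 + 144·a·b^2 - 432·b·c^2 - 432·b·c - 72·b^2·c - 288·a·b·c)·(-9·b + c - 6 - 8·a)    [distributive law]
= (-116·a·b·c - 122·a·b + 178·a·b^2 + 144·a^2·b - 80·a^2·c - 88·a^2 + 32·a^3 - 172·a·c - 64·a - 192·a·c^2 - 814·b·c - 403·b + 143·b^2 + 546·c + 210 + 336·c^2 + 144·b^2·c + 36·b^3 - 432·b·c^2)·(-9·b + c - 6 - 8·a)    [combine like terms]
= 1044·a·b^2·c - 116·a·b·c^2 + 696·a·b·c + 928·a^2·b·c + 1098·a·b^2 - 122·a·b·c + 732·a·b + 976·a^2·b - 1602·a·b^3 + 178·a·b^2·c - 1068·a·b^2 - 1424·a^2·b^2 - 1296·a^2·b^2 + 144·a^2·b·c - 864·a^2·b - 1152·a^3·b + 720·a^2·b·c - 80·a^2·c^2 + 480·a^2·c + 640·a^3·c + 792·a^2·b - 88·a^2·c + 528·a^2 + 704·a^3 - 288·a^3·b + 32·a^3·c - 192·a^3 - 256·a^4 + 1548·a·b·c - 172·a·c^2 + 1032·a·c + 1376·a^2·c + 576·a·b - 64·a·c + 384·a + 512·a^2 + 1728·a·b·c^2 - 192·a·c^3 + 1152·a·c^2 + 1536·a^2·c^2 + 7326·b^2·c - 814·b·c^2 + 4884·b·c + 6512·a·b·c + 3627·b^2 - 403·b·c + 2418·b + 3224·a·b - 1287·b^3 + 143·b^2·c - 858·b^2 - 1144·a·b^2 - 4914·b·c + 546·c^2 - 3276·c - 4368·a·c - 1890·b + 210·c - 1260 - 1680·a - 3024·b·c^2 + 336·c^3 - 2016·c^2 - 2688·a·c^2 - 1296·b^3·c + 144·b^2·c^2 - 864·b^2·c - 1152·a·b^2·c - 324·b^4 + 36·b^3·c - 216·b^3 - 288·a·b^3 + 3888·b^2·c^2 - 432·b·c^3 + 2592·b·c^2 + 3456·a·b·c^2    [distributive law]
= 70·a·b^2·c + 5068·a·b·c^2 + 8634·a·b·c + 1792·a^2·b·c - 1114·a·b^2 + 4532·a·b + 904·a^2·b - 1890·a·b^3 - 2720·a^2·b^2 - 1440·a^3·b + 1456·a^2·c^2 + 1768·a^2·c + 672·a^3·c + 1040·a^2 + 512·a^3 - 256·a^4 - 1708·a·c^2 - 3400·a·c - 1296·a - 192·a·c^3 + 6605·b^2·c - 1246·b·c^2 - 433·b·c + 2769·b^2 + 528·b - 1503·b^3 - 1470·c^2 - 3066·c - 1260 + 336·c^3 - 1260·b^3·c + 4032·b^2·c^2 - 324·b^4 - 432·b·c^3    [combine like terms]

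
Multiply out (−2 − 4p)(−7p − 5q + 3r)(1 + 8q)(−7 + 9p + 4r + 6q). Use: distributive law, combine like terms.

(−2 − 4p)(−7p − 5q + 3r)(1 + 8q)(−7 + 9p + 4r + 6q)
= (14p + 10q − 6r + 28p^2 + 20pq − 12pr)(1 + 8q)(−7 + 9p + 4r + 6q)    [distributive law]
= (14p + 112pq + 10q + 80q^2 − 6r − 48qr + 28p^2 + 224p^2q + 20pq + 160pq^2 − 12pr − 96pqr)(−7 + 9p + 4r + 6q)    [distributive law]
= (14p + 132pq + 10q + 80q^2 − 6r − 48qr + 28p^2 + 224p^2q + 160pq^2 − 12pr − 96pqr)(−7 + 9p + 4r + 6q)    [combine like terms]
= −98p + 126p^2 + 56pr + 84pq − 924pq + 1188p^2q + 528pqr + 792pq^2 − 70q + 90pq + 40qr + 60q^2 − 560q^2 + 720pq^2 + 320q^2r + 480q^3 + 42r − 54pr − 24r^2 − 36qr + 336qr − 432pqr − 192qr^2 − 288q^2r − 196p^2 + 252p^3 + 112p^2r + 168p^2q − 1568p^2q + 2016p^3q + 896p^2qr + 1344p^2q^2 − 1120pq^2 + 1440p^2q^2 + 640pq^2r + 960pq^3 + 84pr − 108p^2r − 48pr^2 − 72pqr + 672pqr − 864p^2qr − 384pqr^2 − 576pq^2r    [distributive law]
= −98p − 70p^2 + 86pr − 750pq − 212p^2q + 696pqr + 392pq^2 − 70q + 340qr − 500q^2 + 32q^2r + 480q^3 + 42r − 24r^2 − 192qr^2 + 252p^3 + 4p^2r + 2016p^3q + 32p^2qr + 2784p^2q^2 + 64pq^2r + 960pq^3 − 48pr^2 − 384pqr^2    [combine like terms]

−98p − 70p^2 + 86pr − 750pq − 212p^2q + 696pqr + 392pq^2 − 70q + 340qr − 500q^2 + 32q^2r + 480q^3 + 42r − 24r^2 − 192qr^2 + 252p^3 + 4p^2r + 2016p^3q + 32p^2qr + 2784p^2q^2 + 64pq^2r + 960pq^3 − 48pr^2 − 384pqr^2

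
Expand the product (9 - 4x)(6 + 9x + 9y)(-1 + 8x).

(9 - 4x)(6 + 9x + 9y)(-1 + 8x)
= (54 + 81x + 81y - 24x - 36x² - 36xy)(-1 + 8x)    [distributive law]
= (54 + 57x + 81y - 36x² - 36xy)(-1 + 8x)    [combine like terms]
= -54 + 432x - 57x + 456x² - 81y + 648xy + 36x² - 288x³ + 36xy - 288x²y    [distributive law]
= -54 + 375x + 492x² - 81y + 684xy - 288x³ - 288x²y    [combine like terms]

-54 + 375x + 492x² - 81y + 684xy - 288x³ - 288x²y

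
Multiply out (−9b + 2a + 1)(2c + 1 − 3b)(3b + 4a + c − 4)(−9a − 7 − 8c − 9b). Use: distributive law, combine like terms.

117ab²c + 747b²c + 378b²c² − 405b³c + 642a²bc + 66abc + 654abc² − 420bc² + 144bc³ − 807bc + 828ab² + 549b² + 729b³ + 258a²b − 297ab − 321b − 1539ab³ − 729b⁴ − 594a²b² − 144a³c − 122a²c − 164a²c² + 2ac² − 32ac³ + 137ac − 72a³ − 20a² + 64a + 216a³b + 42c² − 16c³ + 81c + 28

(−9b + 2a + 1)(2c + 1 − 3b)(3b + 4a + c − 4)(−9a − 7 − 8c − 9b)
= (−18bc − 9b + 27b² + 4ac + 2a − 6ab + 2c + 1 − 3b)(3b + 4a + c − 4)(−9a − 7 − 8c − 9b)    [distributive law]
= (−18bc − 12b + 27b² + 4ac + 2a − 6ab + 2c + 1)(3b + 4a + c − 4)(−9a − 7 − 8c − 9b)    [combine like terms]
= (−54b²c − 72abc − 18bc² + 72bc − 36b² − 48ab − 12bc + 48b + 81b³ + 108ab² + 27b²c − 108b² + 12abc + 16a²c + 4ac² − 16ac + 6ab + 8a² + 2ac − 8a − 18ab² − 24a²b − 6abc + 24ab + 6bc + 8ac + 2c² − 8c + 3b + 4a + c − 4)(−9a − 7 − 8c − 9b)    [distributive law]
= (−27b²c − 66abc − 18bc² + 66bc − 144b² − 18ab + 51b + 81b³ + 90ab² + 16a²c + 4ac² − 6ac + 8a² − 4a − 24a²b + 2c² − 7c − 4)(−9a − 7 − 8c − 9b)    [combine like terms]
= 243ab²c + 189b²c + 216b²c² + 243b³c + 594a²bc + 462abc + 528abc² + 594ab²c + 162abc² + 126bc² + 144bc³ + 162b²c² − 594abc − 462bc − 528bc² − 594b²c + 1296ab² + 1008b² + 1152b²c + 1296b³ + 162a²b + 126ab + 144abc + 162ab² − 459ab − 357b − 408bc − 459b² − 729ab³ − 567b³ − 648b³c − 729b⁴ − 810a²b² − 630ab² − 720ab²c − 810ab³ − 144a³c − 112a²c − 128a²c² − 144a²bc − 36a²c² − 28ac² − 32ac³ − 36abc² + 54a²c + 42ac + 48ac² + 54abc − 72a³ − 56a² − 64a²c − 72a²b + 36a² + 28a + 32ac + 36ab + 216a³b + 168a²b + 192a²bc + 216a²b² − 18ac² − 14c² − 16c³ − 18bc² + 63ac + 49c + 56c² + 63bc + 36a + 28 + 32c + 36b    [distributive law]
= 117ab²c + 747b²c + 378b²c² − 405b³c + 642a²bc + 66abc + 654abc² − 420bc² + 144bc³ − 807bc + 828ab² + 549b² + 729b³ + 258a²b − 297ab − 321b − 1539ab³ − 729b⁴ − 594a²b² − 144a³c − 122a²c − 164a²c² + 2ac² − 32ac³ + 137ac − 72a³ − 20a² + 64a + 216a³b + 42c² − 16c³ + 81c + 28    [combine like terms]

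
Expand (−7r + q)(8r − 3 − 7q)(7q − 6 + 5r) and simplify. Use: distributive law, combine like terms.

−107qr² + 441r² − 280r³ − 210qr − 126r + 364q²r + 21q² + 18q − 49q³

(−7r + q)(8r − 3 − 7q)(7q − 6 + 5r)
= (−56r² + 21r + 49qr + 8qr − 3q − 7q²)(7q − 6 + 5r)    [distributive law]
= (−56r² + 21r + 57qr − 3q − 7q²)(7q − 6 + 5r)    [combine like terms]
= −392qr² + 336r² − 280r³ + 147qr − 126r + 105r² + 399q²r − 342qr + 285qr² − 21q² + 18q − 15qr − 49q³ + 42q² − 35q²r    [distributive law]
= −107qr² + 441r² − 280r³ − 210qr − 126r + 364q²r + 21q² + 18q − 49q³    [combine like terms]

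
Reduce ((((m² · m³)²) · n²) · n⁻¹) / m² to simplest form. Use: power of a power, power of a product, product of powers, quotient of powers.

m⁸·n

((((m² · m³)²) · n²) · n⁻¹) / m²
= (((((m²)²) · ((m³)²)) · n²) · n⁻¹) / m²    [power of a product]
= (((m⁴ · ((m³)²)) · n²) · n⁻¹) / m²    [power of a power]
= (((m⁴ · m⁶) · n²) · n⁻¹) / m²    [power of a power]
= ((m¹⁰ · n²) · n⁻¹) / m²    [product of powers]
= m⁸·n    [quotient of powers; product of powers]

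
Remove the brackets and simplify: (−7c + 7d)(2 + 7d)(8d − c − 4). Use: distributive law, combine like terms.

(−7c + 7d)(2 + 7d)(8d − c − 4)
= (−14c − 49cd + 14d + 49d^2)(8d − c − 4)    [distributive law]
= −112cd + 14c^2 + 56c − 392cd^2 + 49c^2d + 196cd + 112d^2 − 14cd − 56d + 392d^3 − 49cd^2 − 196d^2    [distributive law]
= 70cd + 14c^2 + 56c − 441cd^2 + 49c^2d − 84d^2 − 56d + 392d^3    [combine like terms]

70cd + 14c^2 + 56c − 441cd^2 + 49c^2d − 84d^2 − 56d + 392d^3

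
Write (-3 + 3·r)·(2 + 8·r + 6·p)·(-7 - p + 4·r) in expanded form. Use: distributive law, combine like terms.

(-3 + 3·r)·(2 + 8·r + 6·p)·(-7 - p + 4·r)
= (-6 - 24·r - 18·p + 6·r + 24·r² + 18·p·r)·(-7 - p + 4·r)    [distributive law]
= (-6 - 18·r - 18·p + 24·r² + 18·p·r)·(-7 - p + 4·r)    [combine like terms]
= 42 + 6·p - 24·r + 126·r + 18·p·r - 72·r² + 126·p + 18·p² - 72·p·r - 168·r² - 24·p·r² + 96·r³ - 126·p·r - 18·p²·r + 72·p·r²    [distributive law]
= 42 + 132·p + 102·r - 180·p·r - 240·r² + 18·p² + 48·p·r² + 96·r³ - 18·p²·r    [combine like terms]

42 + 132·p + 102·r - 180·p·r - 240·r² + 18·p² + 48·p·r² + 96·r³ - 18·p²·r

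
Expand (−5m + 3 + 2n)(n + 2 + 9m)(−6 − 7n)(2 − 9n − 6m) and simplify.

(−5m + 3 + 2n)(n + 2 + 9m)(−6 − 7n)(2 − 9n − 6m)
= (−5mn − 10m − 45m² + 3n + 6 + 27m + 2n² + 4n + 18mn)(−6 − 7n)(2 − 9n − 6m)    [distributive law]
= (13mn + 17m − 45m² + 7n + 6 + 2n²)(−6 − 7n)(2 − 9n − 6m)    [combine like terms]
= (−78mn − 91mn² − 102m − 119mn + 270m² + 315m²n − 42n − 49n² − 36 − 42n − 12n² − 14n³)(2 − 9n − 6m)    [distributive law]
= (−197mn − 91mn² − 102m + 270m² + 315m²n − 84n − 61n² − 36 − 14n³)(2 − 9n − 6m)    [combine like terms]
= −394mn + 1773mn² + 1182m²n − 182mn² + 819mn³ + 546m²n² − 204m + 918mn + 612m² + 540m² − 2430m²n − 1620m³ + 630m²n − 2835m²n² − 1890m³n − 168n + 756n² + 504mn − 122n² + 549n³ + 366mn² − 72 + 324n + 216m − 28n³ + 126n⁴ + 84mn³    [distributive law]
= 1028mn + 1957mn² − 618m²n + 903mn³ − 2289m²n² + 12m + 1152m² − 1620m³ − 1890m³n + 156n + 634n² + 521n³ − 72 + 126n⁴    [combine like terms]

1028mn + 1957mn² − 618m²n + 903mn³ − 2289m²n² + 12m + 1152m² − 1620m³ − 1890m³n + 156n + 634n² + 521n³ − 72 + 126n⁴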